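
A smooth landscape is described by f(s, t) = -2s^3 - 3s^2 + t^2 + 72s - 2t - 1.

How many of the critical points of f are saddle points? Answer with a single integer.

f separates as a function of s plus a function of t, so ∇f=0 decouples.
∂f/∂s = -6(s - 3)(s + 4) = 0 at s ∈ {-4, 3}; ∂f/∂t = 2(t - 1) = 0 at t ∈ {1}.
The Hessian is diagonal: diag(f_ss, f_tt). Second derivatives: f_ss(-4)=42, f_ss(3)=-42; f_tt(1)=2.
Saddle points occur where the two diagonal entries have opposite signs: (3, 1). Count: 1.

1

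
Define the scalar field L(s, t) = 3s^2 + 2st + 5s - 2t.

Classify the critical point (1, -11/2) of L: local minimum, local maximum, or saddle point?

saddle point

The Hessian of L is constant: H = [[6, 2], [2, 0]].
det(H) = 6·0 − 2² = -4.
Since det(H) < 0, H is indefinite and the critical point is a saddle point.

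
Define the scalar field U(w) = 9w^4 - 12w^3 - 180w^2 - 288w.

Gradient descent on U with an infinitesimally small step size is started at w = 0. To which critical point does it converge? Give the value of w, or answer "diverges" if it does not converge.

U'(w) = 36(w - 4)(w + 1)(w + 2), so U'(0) = -288.
Gradient descent moves in the -U' direction, i.e. w is increasing.
The nearest critical point in that direction is w = 4, where U'' = 1080 > 0 (a local minimum). The iterate converges there.

4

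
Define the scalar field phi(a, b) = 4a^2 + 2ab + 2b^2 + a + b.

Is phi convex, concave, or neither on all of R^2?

convex

phi is quadratic, so its Hessian is the constant matrix H = [[8, 2], [2, 4]].
det(H) = 28, tr(H) = 12.
det(H) > 0 and tr(H) > 0, so H is positive definite everywhere: convex.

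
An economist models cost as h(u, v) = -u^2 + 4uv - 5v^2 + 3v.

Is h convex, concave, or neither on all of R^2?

concave

h is quadratic, so its Hessian is the constant matrix H = [[-2, 4], [4, -10]].
det(H) = 4, tr(H) = -12.
det(H) > 0 and tr(H) < 0, so H is negative definite everywhere: concave.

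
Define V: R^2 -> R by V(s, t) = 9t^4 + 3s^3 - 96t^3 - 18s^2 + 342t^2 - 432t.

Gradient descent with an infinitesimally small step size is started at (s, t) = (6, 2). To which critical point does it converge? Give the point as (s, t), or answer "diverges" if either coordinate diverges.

(4, 1)

V is separable, so gradient descent decouples: s follows -∂V/∂s, t follows -∂V/∂t.
∂V/∂s = 9s(s - 4); at s=6 this is 108, so s decreases.
∂V/∂t = 36(t - 4)(t - 3)(t - 1); at t=2 this is 72, so t decreases.
s converges to its nearest critical value 4 (a local min of the s-part); t converges to 1. The iterate converges to (4, 1).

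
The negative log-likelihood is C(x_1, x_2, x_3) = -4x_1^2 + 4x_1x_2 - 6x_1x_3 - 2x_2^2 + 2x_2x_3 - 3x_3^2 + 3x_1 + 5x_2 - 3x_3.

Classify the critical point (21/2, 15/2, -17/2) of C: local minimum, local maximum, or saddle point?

local maximum

The Hessian is constant: H = [[-8, 4, -6], [4, -4, 2], [-6, 2, -6]].
Leading principal minors: Δ₁ = -8, Δ₂ = 16, Δ₃ = -16.
The minors alternate sign starting negative (−, +, −), so H is negative definite: a local maximum.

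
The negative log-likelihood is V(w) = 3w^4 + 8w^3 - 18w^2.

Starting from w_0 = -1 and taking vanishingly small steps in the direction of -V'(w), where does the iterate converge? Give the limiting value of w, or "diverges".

-3

V'(w) = 12w(w - 1)(w + 3), so V'(-1) = 48.
Gradient descent moves in the -V' direction, i.e. w is decreasing.
The nearest critical point in that direction is w = -3, where V'' = 144 > 0 (a local minimum). The iterate converges there.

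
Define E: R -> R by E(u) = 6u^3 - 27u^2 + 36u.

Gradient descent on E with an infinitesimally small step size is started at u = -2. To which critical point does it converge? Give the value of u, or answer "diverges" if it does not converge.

diverges

E'(u) = 18(u - 2)(u - 1), so E'(-2) = 216.
Gradient descent moves in the -E' direction, i.e. u is decreasing.
There is no critical point below u=-2, and E' keeps the same sign, so the iterate runs off to −∞.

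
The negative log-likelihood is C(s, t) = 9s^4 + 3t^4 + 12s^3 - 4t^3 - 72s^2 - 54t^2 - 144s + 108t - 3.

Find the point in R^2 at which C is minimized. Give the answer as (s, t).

C(s,t) separates as P(s) + Q(t) − 3, so its minimum is min P + min Q − 3.
P'(s) = 36(s - 2)(s + 1)(s + 2) vanishes at s ∈ {-2, -1, 2}; Q'(t) = 12(t - 3)(t - 1)(t + 3) vanishes at t ∈ {-3, 1, 3}.
Local minima of P (where P''>0): P(-2)=48, P(2)=-336. Local minima of Q: Q(-3)=-459, Q(3)=-27.
So the global minimum of C is P(2) + Q(-3) − 3 = -336 − 459 − 3 = -798, attained at (2, -3).

(2, -3)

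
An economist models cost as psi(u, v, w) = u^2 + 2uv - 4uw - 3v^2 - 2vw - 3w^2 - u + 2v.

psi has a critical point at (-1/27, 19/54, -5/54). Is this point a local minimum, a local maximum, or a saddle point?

The Hessian is constant: H = [[2, 2, -4], [2, -6, -2], [-4, -2, -6]].
Leading principal minors: Δ₁ = 2, Δ₂ = -16, Δ₃ = 216.
The minors fit neither the all-positive nor the alternating-sign pattern, so H is indefinite: a saddle point.

saddle point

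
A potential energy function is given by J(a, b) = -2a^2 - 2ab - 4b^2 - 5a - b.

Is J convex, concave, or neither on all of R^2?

J is quadratic, so its Hessian is the constant matrix H = [[-4, -2], [-2, -8]].
det(H) = 28, tr(H) = -12.
det(H) > 0 and tr(H) < 0, so H is negative definite everywhere: concave.

concave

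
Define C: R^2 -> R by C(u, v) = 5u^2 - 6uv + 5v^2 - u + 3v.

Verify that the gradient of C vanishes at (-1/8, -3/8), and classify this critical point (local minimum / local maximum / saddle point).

∇C = (10u - 6v - 1, -6u + 10v + 3); substituting (-1/8, -3/8) gives ∇C = (0, 0), so (-1/8, -3/8) is indeed a critical point.
The Hessian of C is constant: H = [[10, -6], [-6, 10]].
det(H) = 10·10 − (-6)² = 64.
det(H) > 0 and tr(H) = 20 > 0, so H is positive definite and the point is a local minimum.

local minimum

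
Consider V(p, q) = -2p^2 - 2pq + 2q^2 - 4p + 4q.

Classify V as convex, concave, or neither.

V is quadratic, so its Hessian is the constant matrix H = [[-4, -2], [-2, 4]].
det(H) = -20, tr(H) = 0.
det(H) < 0, so H is indefinite: neither convex nor concave.

neither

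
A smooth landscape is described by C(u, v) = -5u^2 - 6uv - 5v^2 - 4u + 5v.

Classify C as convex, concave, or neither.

concave

C is quadratic, so its Hessian is the constant matrix H = [[-10, -6], [-6, -10]].
det(H) = 64, tr(H) = -20.
det(H) > 0 and tr(H) < 0, so H is negative definite everywhere: concave.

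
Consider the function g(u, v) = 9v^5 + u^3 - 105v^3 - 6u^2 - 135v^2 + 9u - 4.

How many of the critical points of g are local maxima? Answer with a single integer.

g separates as a function of u plus a function of v, so ∇g=0 decouples.
∂g/∂u = 3(u - 3)(u - 1) = 0 at u ∈ {1, 3}; ∂g/∂v = 45v(v - 3)(v + 1)(v + 2) = 0 at v ∈ {-2, -1, 0, 3}.
The Hessian is diagonal: diag(g_uu, g_vv). Second derivatives: g_uu(1)=-6, g_uu(3)=6; g_vv(-2)=-450, g_vv(-1)=180, g_vv(0)=-270, g_vv(3)=2700.
Local maxima occur where both diagonal entries negative: (1, -2), (1, 0). Count: 2.

2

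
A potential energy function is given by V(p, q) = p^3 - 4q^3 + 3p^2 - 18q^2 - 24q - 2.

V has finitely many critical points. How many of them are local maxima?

1

V separates as a function of p plus a function of q, so ∇V=0 decouples.
∂V/∂p = 3p(p + 2) = 0 at p ∈ {-2, 0}; ∂V/∂q = -12(q + 1)(q + 2) = 0 at q ∈ {-2, -1}.
The Hessian is diagonal: diag(V_pp, V_qq). Second derivatives: V_pp(-2)=-6, V_pp(0)=6; V_qq(-2)=12, V_qq(-1)=-12.
Local maxima occur where both diagonal entries negative: (-2, -1). Count: 1.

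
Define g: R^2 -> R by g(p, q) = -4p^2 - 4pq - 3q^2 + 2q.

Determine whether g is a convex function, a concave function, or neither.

g is quadratic, so its Hessian is the constant matrix H = [[-8, -4], [-4, -6]].
det(H) = 32, tr(H) = -14.
det(H) > 0 and tr(H) < 0, so H is negative definite everywhere: concave.

concave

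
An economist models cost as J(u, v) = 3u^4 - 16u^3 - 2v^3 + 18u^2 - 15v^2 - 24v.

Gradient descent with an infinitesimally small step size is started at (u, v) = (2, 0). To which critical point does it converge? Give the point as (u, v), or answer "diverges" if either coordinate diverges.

diverges

J is separable, so gradient descent decouples: u follows -∂J/∂u, v follows -∂J/∂v.
∂J/∂u = 12u(u - 3)(u - 1); at u=2 this is -24, so u increases.
∂J/∂v = -6(v + 1)(v + 4); at v=0 this is -24, so v increases.
The v-coordinate has no critical point in that direction and runs off to infinity.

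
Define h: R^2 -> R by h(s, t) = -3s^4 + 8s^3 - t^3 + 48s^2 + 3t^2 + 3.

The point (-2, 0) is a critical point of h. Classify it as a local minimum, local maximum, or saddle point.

The mixed partial ∂²h/∂s∂t is 0, so the Hessian at any point is diag(h_ss, h_tt) = diag(12(-3s^2 + 4s + 8), 6(-t + 1)).
At (-2, 0): H = diag(-144, 6).
The eigenvalues have opposite signs, so H is indefinite: a saddle point.

saddle point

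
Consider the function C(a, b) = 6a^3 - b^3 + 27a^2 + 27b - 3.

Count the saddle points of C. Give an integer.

2

C separates as a function of a plus a function of b, so ∇C=0 decouples.
∂C/∂a = 18a(a + 3) = 0 at a ∈ {-3, 0}; ∂C/∂b = -3(b - 3)(b + 3) = 0 at b ∈ {-3, 3}.
The Hessian is diagonal: diag(C_aa, C_bb). Second derivatives: C_aa(-3)=-54, C_aa(0)=54; C_bb(-3)=18, C_bb(3)=-18.
Saddle points occur where the two diagonal entries have opposite signs: (-3, -3), (0, 3). Count: 2.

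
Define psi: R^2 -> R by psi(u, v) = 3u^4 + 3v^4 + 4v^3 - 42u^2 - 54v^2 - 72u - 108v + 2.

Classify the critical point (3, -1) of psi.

saddle point

The mixed partial ∂²psi/∂u∂v is 0, so the Hessian at any point is diag(psi_uu, psi_vv) = diag(12(3u^2 - 7), 12(3v^2 + 2v - 9)).
At (3, -1): H = diag(240, -96).
The eigenvalues have opposite signs, so H is indefinite: a saddle point.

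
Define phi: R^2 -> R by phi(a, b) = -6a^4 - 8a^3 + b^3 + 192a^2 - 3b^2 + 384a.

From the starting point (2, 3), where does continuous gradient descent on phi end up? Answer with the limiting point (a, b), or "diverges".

(-1, 2)

phi is separable, so gradient descent decouples: a follows -∂phi/∂a, b follows -∂phi/∂b.
∂phi/∂a = -24(a - 4)(a + 1)(a + 4); at a=2 this is 864, so a decreases.
∂phi/∂b = 3b(b - 2); at b=3 this is 9, so b decreases.
a converges to its nearest critical value -1 (a local min of the a-part); b converges to 2. The iterate converges to (-1, 2).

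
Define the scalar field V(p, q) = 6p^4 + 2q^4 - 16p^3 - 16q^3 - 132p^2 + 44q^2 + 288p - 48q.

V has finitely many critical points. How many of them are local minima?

4

V separates as a function of p plus a function of q, so ∇V=0 decouples.
∂V/∂p = 24(p - 4)(p - 1)(p + 3) = 0 at p ∈ {-3, 1, 4}; ∂V/∂q = 8(q - 3)(q - 2)(q - 1) = 0 at q ∈ {1, 2, 3}.
The Hessian is diagonal: diag(V_pp, V_qq). Second derivatives: V_pp(-3)=672, V_pp(1)=-288, V_pp(4)=504; V_qq(1)=16, V_qq(2)=-8, V_qq(3)=16.
Local minima occur where both diagonal entries positive: (-3, 1), (-3, 3), (4, 1), (4, 3). Count: 4.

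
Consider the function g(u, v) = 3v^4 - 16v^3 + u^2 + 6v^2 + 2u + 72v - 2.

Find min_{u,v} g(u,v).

-50

g(u,v) separates as P(u) + Q(v) − 2, so its minimum is min P + min Q − 2.
P'(u) = 2u + 2 vanishes at u ∈ {-1}; Q'(v) = 12(v - 3)(v - 2)(v + 1) vanishes at v ∈ {-1, 2, 3}.
Local minima of P (where P''>0): P(-1)=-1. Local minima of Q: Q(-1)=-47, Q(3)=81.
So the global minimum of g is P(-1) + Q(-1) − 2 = -1 − 47 − 2 = -50, attained at (-1, -1).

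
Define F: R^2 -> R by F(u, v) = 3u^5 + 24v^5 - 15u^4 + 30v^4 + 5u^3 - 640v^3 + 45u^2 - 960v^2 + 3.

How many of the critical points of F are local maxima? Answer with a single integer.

4

F separates as a function of u plus a function of v, so ∇F=0 decouples.
∂F/∂u = 15u(u - 3)(u - 2)(u + 1) = 0 at u ∈ {-1, 0, 2, 3}; ∂F/∂v = 120v(v - 4)(v + 1)(v + 4) = 0 at v ∈ {-4, -1, 0, 4}.
The Hessian is diagonal: diag(F_uu, F_vv). Second derivatives: F_uu(-1)=-180, F_uu(0)=90, F_uu(2)=-90, F_uu(3)=180; F_vv(-4)=-11520, F_vv(-1)=1800, F_vv(0)=-1920, F_vv(4)=19200.
Local maxima occur where both diagonal entries negative: (-1, -4), (-1, 0), (2, -4), (2, 0). Count: 4.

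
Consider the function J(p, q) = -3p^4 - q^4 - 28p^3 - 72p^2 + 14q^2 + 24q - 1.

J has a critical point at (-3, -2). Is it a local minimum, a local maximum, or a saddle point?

The mixed partial ∂²J/∂p∂q is 0, so the Hessian at any point is diag(J_pp, J_qq) = diag(-12(3p^2 + 14p + 12), 4(-3q^2 + 7)).
At (-3, -2): H = diag(36, -20).
The eigenvalues have opposite signs, so H is indefinite: a saddle point.

saddle point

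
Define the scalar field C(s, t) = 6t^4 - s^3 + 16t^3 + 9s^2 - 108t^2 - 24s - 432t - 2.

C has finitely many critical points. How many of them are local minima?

2

C separates as a function of s plus a function of t, so ∇C=0 decouples.
∂C/∂s = -3(s - 4)(s - 2) = 0 at s ∈ {2, 4}; ∂C/∂t = 24(t - 3)(t + 2)(t + 3) = 0 at t ∈ {-3, -2, 3}.
The Hessian is diagonal: diag(C_ss, C_tt). Second derivatives: C_ss(2)=6, C_ss(4)=-6; C_tt(-3)=144, C_tt(-2)=-120, C_tt(3)=720.
Local minima occur where both diagonal entries positive: (2, -3), (2, 3). Count: 2.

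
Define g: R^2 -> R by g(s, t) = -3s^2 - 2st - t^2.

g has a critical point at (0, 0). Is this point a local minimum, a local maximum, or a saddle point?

local maximum

The Hessian of g is constant: H = [[-6, -2], [-2, -2]].
det(H) = (-6)·(-2) − (-2)² = 8.
det(H) > 0 and tr(H) = -8 < 0, so H is negative definite and the point is a local maximum.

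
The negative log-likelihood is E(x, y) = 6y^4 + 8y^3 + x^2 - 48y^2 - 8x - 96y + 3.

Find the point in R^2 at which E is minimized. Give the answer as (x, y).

(4, 2)

E(x,y) separates as P(x) + Q(y) + 3, so its minimum is min P + min Q + 3.
P'(x) = 2x - 8 vanishes at x ∈ {4}; Q'(y) = 24(y - 2)(y + 1)(y + 2) vanishes at y ∈ {-2, -1, 2}.
Local minima of P (where P''>0): P(4)=-16. Local minima of Q: Q(-2)=32, Q(2)=-224.
So the global minimum of E is P(4) + Q(2) + 3 = -16 − 224 + 3 = -237, attained at (4, 2).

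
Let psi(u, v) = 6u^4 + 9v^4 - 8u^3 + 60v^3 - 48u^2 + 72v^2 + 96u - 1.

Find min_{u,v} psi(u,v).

-609

psi(u,v) separates as P(u) + Q(v) − 1, so its minimum is min P + min Q − 1.
P'(u) = 24(u - 2)(u - 1)(u + 2) vanishes at u ∈ {-2, 1, 2}; Q'(v) = 36v(v + 1)(v + 4) vanishes at v ∈ {-4, -1, 0}.
Local minima of P (where P''>0): P(-2)=-224, P(2)=32. Local minima of Q: Q(-4)=-384, Q(0)=0.
So the global minimum of psi is P(-2) + Q(-4) − 1 = -224 − 384 − 1 = -609, attained at (-2, -4).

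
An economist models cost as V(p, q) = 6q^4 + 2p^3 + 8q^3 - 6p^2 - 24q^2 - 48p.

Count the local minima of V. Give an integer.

2

V separates as a function of p plus a function of q, so ∇V=0 decouples.
∂V/∂p = 6(p - 4)(p + 2) = 0 at p ∈ {-2, 4}; ∂V/∂q = 24q(q - 1)(q + 2) = 0 at q ∈ {-2, 0, 1}.
The Hessian is diagonal: diag(V_pp, V_qq). Second derivatives: V_pp(-2)=-36, V_pp(4)=36; V_qq(-2)=144, V_qq(0)=-48, V_qq(1)=72.
Local minima occur where both diagonal entries positive: (4, -2), (4, 1). Count: 2.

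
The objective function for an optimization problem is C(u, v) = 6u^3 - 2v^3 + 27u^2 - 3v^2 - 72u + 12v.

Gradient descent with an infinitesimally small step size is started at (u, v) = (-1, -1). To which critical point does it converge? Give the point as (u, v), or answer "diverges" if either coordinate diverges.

(1, -2)

C is separable, so gradient descent decouples: u follows -∂C/∂u, v follows -∂C/∂v.
∂C/∂u = 18(u - 1)(u + 4); at u=-1 this is -108, so u increases.
∂C/∂v = -6(v - 1)(v + 2); at v=-1 this is 12, so v decreases.
u converges to its nearest critical value 1 (a local min of the u-part); v converges to -2. The iterate converges to (1, -2).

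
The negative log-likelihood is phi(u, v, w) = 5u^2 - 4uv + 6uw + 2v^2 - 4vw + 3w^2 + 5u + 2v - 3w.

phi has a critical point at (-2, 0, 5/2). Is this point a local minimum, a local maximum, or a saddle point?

local minimum

The Hessian is constant: H = [[10, -4, 6], [-4, 4, -4], [6, -4, 6]].
Leading principal minors: Δ₁ = 10, Δ₂ = 24, Δ₃ = 32.
All leading minors are positive, so H is positive definite: a local minimum.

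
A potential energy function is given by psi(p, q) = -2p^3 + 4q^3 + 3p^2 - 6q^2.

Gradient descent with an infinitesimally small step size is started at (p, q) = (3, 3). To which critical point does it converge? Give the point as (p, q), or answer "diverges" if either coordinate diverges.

diverges

psi is separable, so gradient descent decouples: p follows -∂psi/∂p, q follows -∂psi/∂q.
∂psi/∂p = -6p(p - 1); at p=3 this is -36, so p increases.
∂psi/∂q = 12q(q - 1); at q=3 this is 72, so q decreases.
The p-coordinate has no critical point in that direction and runs off to infinity.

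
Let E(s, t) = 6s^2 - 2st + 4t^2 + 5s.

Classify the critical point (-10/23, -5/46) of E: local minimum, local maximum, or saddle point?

local minimum

The Hessian of E is constant: H = [[12, -2], [-2, 8]].
det(H) = 12·8 − (-2)² = 92.
det(H) > 0 and tr(H) = 20 > 0, so H is positive definite and the point is a local minimum.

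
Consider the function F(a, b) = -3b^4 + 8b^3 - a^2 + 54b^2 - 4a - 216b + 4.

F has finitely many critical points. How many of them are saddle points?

F separates as a function of a plus a function of b, so ∇F=0 decouples.
∂F/∂a = -2(a + 2) = 0 at a ∈ {-2}; ∂F/∂b = -12(b - 3)(b - 2)(b + 3) = 0 at b ∈ {-3, 2, 3}.
The Hessian is diagonal: diag(F_aa, F_bb). Second derivatives: F_aa(-2)=-2; F_bb(-3)=-360, F_bb(2)=60, F_bb(3)=-72.
Saddle points occur where the two diagonal entries have opposite signs: (-2, 2). Count: 1.

1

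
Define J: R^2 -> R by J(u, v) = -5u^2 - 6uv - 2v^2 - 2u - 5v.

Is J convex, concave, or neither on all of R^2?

J is quadratic, so its Hessian is the constant matrix H = [[-10, -6], [-6, -4]].
det(H) = 4, tr(H) = -14.
det(H) > 0 and tr(H) < 0, so H is negative definite everywhere: concave.

concave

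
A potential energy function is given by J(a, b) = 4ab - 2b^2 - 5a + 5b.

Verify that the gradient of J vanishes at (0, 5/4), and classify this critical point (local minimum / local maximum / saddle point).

saddle point

∇J = (4b - 5, 4a - 4b + 5); substituting (0, 5/4) gives ∇J = (0, 0), so (0, 5/4) is indeed a critical point.
The Hessian of J is constant: H = [[0, 4], [4, -4]].
det(H) = 0·(-4) − 4² = -16.
Since det(H) < 0, H is indefinite and the critical point is a saddle point.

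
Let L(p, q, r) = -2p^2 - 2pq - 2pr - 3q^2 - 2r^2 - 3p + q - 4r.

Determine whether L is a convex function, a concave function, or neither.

L is quadratic, so its Hessian is the constant matrix H = [[-4, -2, -2], [-2, -6, 0], [-2, 0, -4]].
Leading principal minors: -4, 20, -56.
Signs alternate −, +, − ⇒ H ≺ 0 ⇒ concave.

concave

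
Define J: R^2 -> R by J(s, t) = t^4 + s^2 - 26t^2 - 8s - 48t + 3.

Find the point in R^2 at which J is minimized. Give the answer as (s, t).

J(s,t) separates as P(s) + Q(t) + 3, so its minimum is min P + min Q + 3.
P'(s) = 2s - 8 vanishes at s ∈ {4}; Q'(t) = 4(t - 4)(t + 1)(t + 3) vanishes at t ∈ {-3, -1, 4}.
Local minima of P (where P''>0): P(4)=-16. Local minima of Q: Q(-3)=-9, Q(4)=-352.
So the global minimum of J is P(4) + Q(4) + 3 = -16 − 352 + 3 = -365, attained at (4, 4).

(4, 4)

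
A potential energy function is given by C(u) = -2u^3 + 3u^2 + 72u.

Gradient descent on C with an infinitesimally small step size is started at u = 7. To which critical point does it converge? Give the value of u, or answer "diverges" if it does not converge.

diverges

C'(u) = -6(u - 4)(u + 3), so C'(7) = -180.
Gradient descent moves in the -C' direction, i.e. u is increasing.
There is no critical point above u=7, and C' keeps the same sign, so the iterate runs off to +∞.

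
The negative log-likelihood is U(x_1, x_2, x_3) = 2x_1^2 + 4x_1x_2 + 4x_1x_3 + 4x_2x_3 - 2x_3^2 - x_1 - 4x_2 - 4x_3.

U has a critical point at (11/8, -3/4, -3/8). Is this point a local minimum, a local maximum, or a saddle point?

The Hessian is constant: H = [[4, 4, 4], [4, 0, 4], [4, 4, -4]].
Leading principal minors: Δ₁ = 4, Δ₂ = -16, Δ₃ = 128.
The minors fit neither the all-positive nor the alternating-sign pattern, so H is indefinite: a saddle point.

saddle point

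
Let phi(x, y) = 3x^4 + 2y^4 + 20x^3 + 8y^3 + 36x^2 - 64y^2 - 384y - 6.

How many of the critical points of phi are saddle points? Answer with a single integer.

4

phi separates as a function of x plus a function of y, so ∇phi=0 decouples.
∂phi/∂x = 12x(x + 2)(x + 3) = 0 at x ∈ {-3, -2, 0}; ∂phi/∂y = 8(y - 4)(y + 3)(y + 4) = 0 at y ∈ {-4, -3, 4}.
The Hessian is diagonal: diag(phi_xx, phi_yy). Second derivatives: phi_xx(-3)=36, phi_xx(-2)=-24, phi_xx(0)=72; phi_yy(-4)=64, phi_yy(-3)=-56, phi_yy(4)=448.
Saddle points occur where the two diagonal entries have opposite signs: (-3, -3), (-2, -4), (-2, 4), (0, -3). Count: 4.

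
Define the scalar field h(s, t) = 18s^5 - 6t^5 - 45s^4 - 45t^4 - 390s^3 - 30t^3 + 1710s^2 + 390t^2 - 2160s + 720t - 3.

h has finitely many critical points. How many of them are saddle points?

8

h separates as a function of s plus a function of t, so ∇h=0 decouples.
∂h/∂s = 90(s - 3)(s - 2)(s - 1)(s + 4) = 0 at s ∈ {-4, 1, 2, 3}; ∂h/∂t = -30(t - 2)(t + 1)(t + 3)(t + 4) = 0 at t ∈ {-4, -3, -1, 2}.
The Hessian is diagonal: diag(h_ss, h_tt). Second derivatives: h_ss(-4)=-18900, h_ss(1)=900, h_ss(2)=-540, h_ss(3)=1260; h_tt(-4)=540, h_tt(-3)=-300, h_tt(-1)=540, h_tt(2)=-2700.
Saddle points occur where the two diagonal entries have opposite signs: (-4, -4), (-4, -1), (1, -3), (1, 2), (2, -4), (2, -1), (3, -3), (3, 2). Count: 8.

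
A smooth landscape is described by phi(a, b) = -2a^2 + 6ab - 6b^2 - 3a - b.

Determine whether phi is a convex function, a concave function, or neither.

concave

phi is quadratic, so its Hessian is the constant matrix H = [[-4, 6], [6, -12]].
det(H) = 12, tr(H) = -16.
det(H) > 0 and tr(H) < 0, so H is negative definite everywhere: concave.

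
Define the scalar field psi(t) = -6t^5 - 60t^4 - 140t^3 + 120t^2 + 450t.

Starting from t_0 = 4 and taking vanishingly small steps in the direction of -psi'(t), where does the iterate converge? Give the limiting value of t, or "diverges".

psi'(t) = -30(t - 1)(t + 1)(t + 3)(t + 5), so psi'(4) = -28350.
Gradient descent moves in the -psi' direction, i.e. t is increasing.
There is no critical point above t=4, and psi' keeps the same sign, so the iterate runs off to +∞.

diverges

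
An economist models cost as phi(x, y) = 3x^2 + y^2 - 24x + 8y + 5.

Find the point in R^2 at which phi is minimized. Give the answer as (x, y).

phi(x,y) separates as P(x) + Q(y) + 5, so its minimum is min P + min Q + 5.
P'(x) = 6x - 24 vanishes at x ∈ {4}; Q'(y) = 2y + 8 vanishes at y ∈ {-4}.
Local minima of P (where P''>0): P(4)=-48. Local minima of Q: Q(-4)=-16.
So the global minimum of phi is P(4) + Q(-4) + 5 = -48 − 16 + 5 = -59, attained at (4, -4).

(4, -4)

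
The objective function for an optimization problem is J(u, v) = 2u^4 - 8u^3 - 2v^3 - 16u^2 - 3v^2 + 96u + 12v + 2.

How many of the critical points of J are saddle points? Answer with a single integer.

3

J separates as a function of u plus a function of v, so ∇J=0 decouples.
∂J/∂u = 8(u - 3)(u - 2)(u + 2) = 0 at u ∈ {-2, 2, 3}; ∂J/∂v = -6(v - 1)(v + 2) = 0 at v ∈ {-2, 1}.
The Hessian is diagonal: diag(J_uu, J_vv). Second derivatives: J_uu(-2)=160, J_uu(2)=-32, J_uu(3)=40; J_vv(-2)=18, J_vv(1)=-18.
Saddle points occur where the two diagonal entries have opposite signs: (-2, 1), (2, -2), (3, 1). Count: 3.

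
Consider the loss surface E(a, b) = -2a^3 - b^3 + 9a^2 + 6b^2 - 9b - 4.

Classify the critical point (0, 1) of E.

local minimum

The mixed partial ∂²E/∂a∂b is 0, so the Hessian at any point is diag(E_aa, E_bb) = diag(6(-2a + 3), 6(-b + 2)).
At (0, 1): H = diag(18, 6).
Both eigenvalues are positive, so H is positive definite: a local minimum.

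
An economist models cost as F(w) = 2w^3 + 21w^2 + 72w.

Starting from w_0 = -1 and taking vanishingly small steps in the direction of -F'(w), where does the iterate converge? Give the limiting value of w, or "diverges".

F'(w) = 6(w + 3)(w + 4), so F'(-1) = 36.
Gradient descent moves in the -F' direction, i.e. w is decreasing.
The nearest critical point in that direction is w = -3, where F'' = 6 > 0 (a local minimum). The iterate converges there.

-3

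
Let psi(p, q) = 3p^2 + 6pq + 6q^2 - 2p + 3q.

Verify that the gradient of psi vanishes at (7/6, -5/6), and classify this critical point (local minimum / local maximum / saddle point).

∇psi = (6p + 6q - 2, 6p + 12q + 3); substituting (7/6, -5/6) gives ∇psi = (0, 0), so (7/6, -5/6) is indeed a critical point.
The Hessian of psi is constant: H = [[6, 6], [6, 12]].
det(H) = 6·12 − 6² = 36.
det(H) > 0 and tr(H) = 18 > 0, so H is positive definite and the point is a local minimum.

local minimum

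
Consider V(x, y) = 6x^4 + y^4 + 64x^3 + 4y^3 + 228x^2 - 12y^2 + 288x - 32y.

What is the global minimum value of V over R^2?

-182

V(x,y) separates as P(x) + Q(y), so its minimum is min P + min Q.
P'(x) = 24(x + 1)(x + 3)(x + 4) vanishes at x ∈ {-4, -3, -1}; Q'(y) = 4(y - 2)(y + 1)(y + 4) vanishes at y ∈ {-4, -1, 2}.
Local minima of P (where P''>0): P(-4)=-64, P(-1)=-118. Local minima of Q: Q(-4)=-64, Q(2)=-64.
So the global minimum of V is P(-1) + Q(-4) = -118 − 64 = -182, attained at (-1, -4).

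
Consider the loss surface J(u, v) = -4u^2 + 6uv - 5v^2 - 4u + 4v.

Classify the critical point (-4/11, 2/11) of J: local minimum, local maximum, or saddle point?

The Hessian of J is constant: H = [[-8, 6], [6, -10]].
det(H) = (-8)·(-10) − 6² = 44.
det(H) > 0 and tr(H) = -18 < 0, so H is negative definite and the point is a local maximum.

local maximum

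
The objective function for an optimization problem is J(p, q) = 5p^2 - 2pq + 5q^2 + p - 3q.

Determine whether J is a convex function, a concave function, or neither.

convex

J is quadratic, so its Hessian is the constant matrix H = [[10, -2], [-2, 10]].
det(H) = 96, tr(H) = 20.
det(H) > 0 and tr(H) > 0, so H is positive definite everywhere: convex.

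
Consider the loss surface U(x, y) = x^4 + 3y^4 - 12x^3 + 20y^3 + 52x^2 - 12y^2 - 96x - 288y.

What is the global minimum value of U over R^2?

U(x,y) separates as P(x) + Q(y), so its minimum is min P + min Q.
P'(x) = 4(x - 4)(x - 3)(x - 2) vanishes at x ∈ {2, 3, 4}; Q'(y) = 12(y - 2)(y + 3)(y + 4) vanishes at y ∈ {-4, -3, 2}.
Local minima of P (where P''>0): P(2)=-64, P(4)=-64. Local minima of Q: Q(-4)=448, Q(2)=-416.
So the global minimum of U is P(2) + Q(2) = -64 − 416 = -480, attained at (2, 2).

-480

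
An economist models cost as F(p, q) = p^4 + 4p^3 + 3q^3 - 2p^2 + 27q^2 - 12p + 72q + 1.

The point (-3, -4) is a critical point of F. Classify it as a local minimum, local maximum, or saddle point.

saddle point

The mixed partial ∂²F/∂p∂q is 0, so the Hessian at any point is diag(F_pp, F_qq) = diag(4(3p^2 + 6p - 1), 18(q + 3)).
At (-3, -4): H = diag(32, -18).
The eigenvalues have opposite signs, so H is indefinite: a saddle point.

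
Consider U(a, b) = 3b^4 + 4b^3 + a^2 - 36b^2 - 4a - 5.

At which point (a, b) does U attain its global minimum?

U(a,b) separates as P(a) + Q(b) − 5, so its minimum is min P + min Q − 5.
P'(a) = 2a - 4 vanishes at a ∈ {2}; Q'(b) = 12b(b - 2)(b + 3) vanishes at b ∈ {-3, 0, 2}.
Local minima of P (where P''>0): P(2)=-4. Local minima of Q: Q(-3)=-189, Q(2)=-64.
So the global minimum of U is P(2) + Q(-3) − 5 = -4 − 189 − 5 = -198, attained at (2, -3).

(2, -3)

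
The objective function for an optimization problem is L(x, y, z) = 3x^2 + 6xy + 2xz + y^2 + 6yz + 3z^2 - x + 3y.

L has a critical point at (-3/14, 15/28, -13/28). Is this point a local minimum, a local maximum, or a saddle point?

saddle point

The Hessian is constant: H = [[6, 6, 2], [6, 2, 6], [2, 6, 6]].
Leading principal minors: Δ₁ = 6, Δ₂ = -24, Δ₃ = -224.
The minors fit neither the all-positive nor the alternating-sign pattern, so H is indefinite: a saddle point.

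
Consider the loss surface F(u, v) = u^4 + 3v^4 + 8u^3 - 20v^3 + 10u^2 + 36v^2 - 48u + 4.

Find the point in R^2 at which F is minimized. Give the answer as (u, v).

F(u,v) separates as P(u) + Q(v) + 4, so its minimum is min P + min Q + 4.
P'(u) = 4(u - 1)(u + 3)(u + 4) vanishes at u ∈ {-4, -3, 1}; Q'(v) = 12v(v - 3)(v - 2) vanishes at v ∈ {0, 2, 3}.
Local minima of P (where P''>0): P(-4)=96, P(1)=-29. Local minima of Q: Q(0)=0, Q(3)=27.
So the global minimum of F is P(1) + Q(0) + 4 = -29 + 0 + 4 = -25, attained at (1, 0).

(1, 0)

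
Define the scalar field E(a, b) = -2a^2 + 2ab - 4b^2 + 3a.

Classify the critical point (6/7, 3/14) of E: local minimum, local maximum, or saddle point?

local maximum

The Hessian of E is constant: H = [[-4, 2], [2, -8]].
det(H) = (-4)·(-8) − 2² = 28.
det(H) > 0 and tr(H) = -12 < 0, so H is negative definite and the point is a local maximum.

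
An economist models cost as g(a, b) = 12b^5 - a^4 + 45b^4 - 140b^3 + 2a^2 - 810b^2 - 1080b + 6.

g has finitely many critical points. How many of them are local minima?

g separates as a function of a plus a function of b, so ∇g=0 decouples.
∂g/∂a = -4a(a - 1)(a + 1) = 0 at a ∈ {-1, 0, 1}; ∂g/∂b = 60(b - 3)(b + 1)(b + 2)(b + 3) = 0 at b ∈ {-3, -2, -1, 3}.
The Hessian is diagonal: diag(g_aa, g_bb). Second derivatives: g_aa(-1)=-8, g_aa(0)=4, g_aa(1)=-8; g_bb(-3)=-720, g_bb(-2)=300, g_bb(-1)=-480, g_bb(3)=7200.
Local minima occur where both diagonal entries positive: (0, -2), (0, 3). Count: 2.

2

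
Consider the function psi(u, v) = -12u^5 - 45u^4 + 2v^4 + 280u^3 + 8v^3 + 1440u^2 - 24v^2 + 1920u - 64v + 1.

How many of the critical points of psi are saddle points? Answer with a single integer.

6

psi separates as a function of u plus a function of v, so ∇psi=0 decouples.
∂psi/∂u = -60(u - 4)(u + 1)(u + 2)(u + 4) = 0 at u ∈ {-4, -2, -1, 4}; ∂psi/∂v = 8(v - 2)(v + 1)(v + 4) = 0 at v ∈ {-4, -1, 2}.
The Hessian is diagonal: diag(psi_uu, psi_vv). Second derivatives: psi_uu(-4)=2880, psi_uu(-2)=-720, psi_uu(-1)=900, psi_uu(4)=-14400; psi_vv(-4)=144, psi_vv(-1)=-72, psi_vv(2)=144.
Saddle points occur where the two diagonal entries have opposite signs: (-4, -1), (-2, -4), (-2, 2), (-1, -1), (4, -4), (4, 2). Count: 6.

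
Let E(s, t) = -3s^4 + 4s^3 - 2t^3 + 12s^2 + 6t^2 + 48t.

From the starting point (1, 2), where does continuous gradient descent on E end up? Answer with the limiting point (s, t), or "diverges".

E is separable, so gradient descent decouples: s follows -∂E/∂s, t follows -∂E/∂t.
∂E/∂s = -12s(s - 2)(s + 1); at s=1 this is 24, so s decreases.
∂E/∂t = -6(t - 4)(t + 2); at t=2 this is 48, so t decreases.
s converges to its nearest critical value 0 (a local min of the s-part); t converges to -2. The iterate converges to (0, -2).

(0, -2)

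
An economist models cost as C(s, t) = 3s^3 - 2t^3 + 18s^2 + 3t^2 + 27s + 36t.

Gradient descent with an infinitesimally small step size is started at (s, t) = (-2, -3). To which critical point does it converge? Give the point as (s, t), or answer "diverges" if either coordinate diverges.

C is separable, so gradient descent decouples: s follows -∂C/∂s, t follows -∂C/∂t.
∂C/∂s = 9(s + 1)(s + 3); at s=-2 this is -9, so s increases.
∂C/∂t = -6(t - 3)(t + 2); at t=-3 this is -36, so t increases.
s converges to its nearest critical value -1 (a local min of the s-part); t converges to -2. The iterate converges to (-1, -2).

(-1, -2)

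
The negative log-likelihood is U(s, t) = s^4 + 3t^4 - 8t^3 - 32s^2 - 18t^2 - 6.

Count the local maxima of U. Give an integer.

U separates as a function of s plus a function of t, so ∇U=0 decouples.
∂U/∂s = 4s(s - 4)(s + 4) = 0 at s ∈ {-4, 0, 4}; ∂U/∂t = 12t(t - 3)(t + 1) = 0 at t ∈ {-1, 0, 3}.
The Hessian is diagonal: diag(U_ss, U_tt). Second derivatives: U_ss(-4)=128, U_ss(0)=-64, U_ss(4)=128; U_tt(-1)=48, U_tt(0)=-36, U_tt(3)=144.
Local maxima occur where both diagonal entries negative: (0, 0). Count: 1.

1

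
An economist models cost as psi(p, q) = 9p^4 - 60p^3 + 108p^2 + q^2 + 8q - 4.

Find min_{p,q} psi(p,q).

-20

psi(p,q) separates as A(p) + B(q) − 4, so its minimum is min A + min B − 4.
A'(p) = 36p(p - 3)(p - 2) vanishes at p ∈ {0, 2, 3}; B'(q) = 2q + 8 vanishes at q ∈ {-4}.
Local minima of A (where A''>0): A(0)=0, A(3)=81. Local minima of B: B(-4)=-16.
So the global minimum of psi is A(0) + B(-4) − 4 = 0 − 16 − 4 = -20, attained at (0, -4).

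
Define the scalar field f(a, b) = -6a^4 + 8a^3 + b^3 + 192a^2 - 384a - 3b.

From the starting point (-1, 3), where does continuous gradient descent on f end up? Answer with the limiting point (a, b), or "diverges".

f is separable, so gradient descent decouples: a follows -∂f/∂a, b follows -∂f/∂b.
∂f/∂a = -24(a - 4)(a - 1)(a + 4); at a=-1 this is -720, so a increases.
∂f/∂b = 3(b - 1)(b + 1); at b=3 this is 24, so b decreases.
a converges to its nearest critical value 1 (a local min of the a-part); b converges to 1. The iterate converges to (1, 1).

(1, 1)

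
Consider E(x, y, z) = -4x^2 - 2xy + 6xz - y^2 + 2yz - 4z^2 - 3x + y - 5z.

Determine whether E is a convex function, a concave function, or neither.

E is quadratic, so its Hessian is the constant matrix H = [[-8, -2, 6], [-2, -2, 2], [6, 2, -8]].
Leading principal minors: -8, 12, -40.
Signs alternate −, +, − ⇒ H ≺ 0 ⇒ concave.

concave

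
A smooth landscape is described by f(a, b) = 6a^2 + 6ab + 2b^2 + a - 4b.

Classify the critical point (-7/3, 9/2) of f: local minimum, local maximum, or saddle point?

local minimum

The Hessian of f is constant: H = [[12, 6], [6, 4]].
det(H) = 12·4 − 6² = 12.
det(H) > 0 and tr(H) = 16 > 0, so H is positive definite and the point is a local minimum.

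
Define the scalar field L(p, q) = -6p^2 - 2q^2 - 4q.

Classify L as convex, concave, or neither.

L is quadratic, so its Hessian is the constant matrix H = [[-12, 0], [0, -4]].
det(H) = 48, tr(H) = -16.
det(H) > 0 and tr(H) < 0, so H is negative definite everywhere: concave.

concave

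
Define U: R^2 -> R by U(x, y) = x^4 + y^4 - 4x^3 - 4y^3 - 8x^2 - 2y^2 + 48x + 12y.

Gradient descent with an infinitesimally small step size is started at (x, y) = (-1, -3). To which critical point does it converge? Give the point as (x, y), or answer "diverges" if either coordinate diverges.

U is separable, so gradient descent decouples: x follows -∂U/∂x, y follows -∂U/∂y.
∂U/∂x = 4(x - 3)(x - 2)(x + 2); at x=-1 this is 48, so x decreases.
∂U/∂y = 4(y - 3)(y - 1)(y + 1); at y=-3 this is -192, so y increases.
x converges to its nearest critical value -2 (a local min of the x-part); y converges to -1. The iterate converges to (-2, -1).

(-2, -1)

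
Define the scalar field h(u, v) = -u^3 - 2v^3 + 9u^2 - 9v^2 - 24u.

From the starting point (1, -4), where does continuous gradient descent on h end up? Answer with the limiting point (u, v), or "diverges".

h is separable, so gradient descent decouples: u follows -∂h/∂u, v follows -∂h/∂v.
∂h/∂u = -3(u - 4)(u - 2); at u=1 this is -9, so u increases.
∂h/∂v = -6v(v + 3); at v=-4 this is -24, so v increases.
u converges to its nearest critical value 2 (a local min of the u-part); v converges to -3. The iterate converges to (2, -3).

(2, -3)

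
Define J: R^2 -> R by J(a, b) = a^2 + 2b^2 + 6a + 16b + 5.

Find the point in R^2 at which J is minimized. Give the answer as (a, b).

(-3, -4)

J(a,b) separates as P(a) + Q(b) + 5, so its minimum is min P + min Q + 5.
P'(a) = 2a + 6 vanishes at a ∈ {-3}; Q'(b) = 4b + 16 vanishes at b ∈ {-4}.
Local minima of P (where P''>0): P(-3)=-9. Local minima of Q: Q(-4)=-32.
So the global minimum of J is P(-3) + Q(-4) + 5 = -9 − 32 + 5 = -36, attained at (-3, -4).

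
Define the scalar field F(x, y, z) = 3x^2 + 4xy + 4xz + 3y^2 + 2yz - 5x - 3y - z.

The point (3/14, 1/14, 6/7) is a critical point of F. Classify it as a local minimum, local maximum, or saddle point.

The Hessian is constant: H = [[6, 4, 4], [4, 6, 2], [4, 2, 0]].
Leading principal minors: Δ₁ = 6, Δ₂ = 20, Δ₃ = -56.
The minors fit neither the all-positive nor the alternating-sign pattern, so H is indefinite: a saddle point.

saddle point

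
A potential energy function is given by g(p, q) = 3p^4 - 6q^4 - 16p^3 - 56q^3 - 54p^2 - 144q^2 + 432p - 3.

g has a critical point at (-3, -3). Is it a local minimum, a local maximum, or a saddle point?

local minimum

The mixed partial ∂²g/∂p∂q is 0, so the Hessian at any point is diag(g_pp, g_qq) = diag(12(3p^2 - 8p - 9), -24(3q^2 + 14q + 12)).
At (-3, -3): H = diag(504, 72).
Both eigenvalues are positive, so H is positive definite: a local minimum.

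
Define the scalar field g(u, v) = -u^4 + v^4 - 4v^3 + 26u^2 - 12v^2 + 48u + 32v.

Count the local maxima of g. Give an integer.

2

g separates as a function of u plus a function of v, so ∇g=0 decouples.
∂g/∂u = -4(u - 4)(u + 1)(u + 3) = 0 at u ∈ {-3, -1, 4}; ∂g/∂v = 4(v - 4)(v - 1)(v + 2) = 0 at v ∈ {-2, 1, 4}.
The Hessian is diagonal: diag(g_uu, g_vv). Second derivatives: g_uu(-3)=-56, g_uu(-1)=40, g_uu(4)=-140; g_vv(-2)=72, g_vv(1)=-36, g_vv(4)=72.
Local maxima occur where both diagonal entries negative: (-3, 1), (4, 1). Count: 2.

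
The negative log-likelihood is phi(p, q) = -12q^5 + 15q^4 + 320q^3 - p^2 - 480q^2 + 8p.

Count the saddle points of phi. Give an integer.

2

phi separates as a function of p plus a function of q, so ∇phi=0 decouples.
∂phi/∂p = -2(p - 4) = 0 at p ∈ {4}; ∂phi/∂q = -60q(q - 4)(q - 1)(q + 4) = 0 at q ∈ {-4, 0, 1, 4}.
The Hessian is diagonal: diag(phi_pp, phi_qq). Second derivatives: phi_pp(4)=-2; phi_qq(-4)=9600, phi_qq(0)=-960, phi_qq(1)=900, phi_qq(4)=-5760.
Saddle points occur where the two diagonal entries have opposite signs: (4, -4), (4, 1). Count: 2.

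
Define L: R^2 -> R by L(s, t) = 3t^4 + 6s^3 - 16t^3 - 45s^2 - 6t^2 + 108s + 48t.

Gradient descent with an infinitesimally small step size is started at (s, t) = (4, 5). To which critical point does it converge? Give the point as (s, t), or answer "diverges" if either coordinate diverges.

(3, 4)

L is separable, so gradient descent decouples: s follows -∂L/∂s, t follows -∂L/∂t.
∂L/∂s = 18(s - 3)(s - 2); at s=4 this is 36, so s decreases.
∂L/∂t = 12(t - 4)(t - 1)(t + 1); at t=5 this is 288, so t decreases.
s converges to its nearest critical value 3 (a local min of the s-part); t converges to 4. The iterate converges to (3, 4).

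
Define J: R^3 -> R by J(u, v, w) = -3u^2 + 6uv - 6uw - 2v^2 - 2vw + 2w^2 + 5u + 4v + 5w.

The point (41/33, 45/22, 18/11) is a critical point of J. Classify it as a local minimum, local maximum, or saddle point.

saddle point

The Hessian is constant: H = [[-6, 6, -6], [6, -4, -2], [-6, -2, 4]].
Leading principal minors: Δ₁ = -6, Δ₂ = -12, Δ₃ = 264.
The minors fit neither the all-positive nor the alternating-sign pattern, so H is indefinite: a saddle point.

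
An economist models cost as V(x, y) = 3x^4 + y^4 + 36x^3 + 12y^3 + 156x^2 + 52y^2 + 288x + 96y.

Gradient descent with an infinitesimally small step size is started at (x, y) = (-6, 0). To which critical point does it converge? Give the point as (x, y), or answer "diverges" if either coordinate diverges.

(-4, -2)

V is separable, so gradient descent decouples: x follows -∂V/∂x, y follows -∂V/∂y.
∂V/∂x = 12(x + 2)(x + 3)(x + 4); at x=-6 this is -288, so x increases.
∂V/∂y = 4(y + 2)(y + 3)(y + 4); at y=0 this is 96, so y decreases.
x converges to its nearest critical value -4 (a local min of the x-part); y converges to -2. The iterate converges to (-4, -2).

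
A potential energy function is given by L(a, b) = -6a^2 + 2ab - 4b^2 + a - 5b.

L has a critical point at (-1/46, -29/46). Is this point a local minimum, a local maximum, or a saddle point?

local maximum

The Hessian of L is constant: H = [[-12, 2], [2, -8]].
det(H) = (-12)·(-8) − 2² = 92.
det(H) > 0 and tr(H) = -20 < 0, so H is negative definite and the point is a local maximum.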